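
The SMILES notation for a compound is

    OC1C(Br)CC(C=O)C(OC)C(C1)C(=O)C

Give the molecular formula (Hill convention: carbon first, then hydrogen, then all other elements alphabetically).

C11H17BrO4

Walk through each heavy atom and fill implicit hydrogens from standard valence (C 4, N 3, O 2, S 2, halogen 1):
  atom 1: O, bond orders sum to 1 (valence 2) → 1 H
  atom 2: C, bond orders sum to 3 (valence 4) → 1 H
  atom 3: C, bond orders sum to 3 (valence 4) → 1 H
  atom 4: Br (halogen, monovalent) → 0 H
  atom 5: C, bond orders sum to 2 (valence 4) → 2 H
  atom 6: C, bond orders sum to 3 (valence 4) → 1 H
  atom 7: C, bond orders sum to 3 (valence 4) → 1 H
  atom 8: O, bond orders sum to 2 (valence 2) → 0 H
  atom 9: C, bond orders sum to 3 (valence 4) → 1 H
  atom 10: O, bond orders sum to 2 (valence 2) → 0 H
  atom 11: C, bond orders sum to 1 (valence 4) → 3 H
  atom 12: C, bond orders sum to 3 (valence 4) → 1 H
  atom 13: C, bond orders sum to 2 (valence 4) → 2 H
  atom 14: C, bond orders sum to 4 (valence 4) → 0 H
  atom 15: O, bond orders sum to 2 (valence 2) → 0 H
  atom 16: C, bond orders sum to 1 (valence 4) → 3 H
Totals → C:11, H:17, Br:1, O:4.
In Hill order: C11H17BrO4.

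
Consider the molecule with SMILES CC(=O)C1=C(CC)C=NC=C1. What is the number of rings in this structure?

1

In SMILES, each pair of matching ring-closure digits denotes one ring-closing bond; the number of such bonds equals the number of independent rings.
Ring-closure bonds here: 1.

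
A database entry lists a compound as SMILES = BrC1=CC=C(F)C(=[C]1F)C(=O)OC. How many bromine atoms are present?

Scan the SMILES for Br atoms (remember two-letter symbols like Cl and Br are single atoms).
Bromine count: 1.

1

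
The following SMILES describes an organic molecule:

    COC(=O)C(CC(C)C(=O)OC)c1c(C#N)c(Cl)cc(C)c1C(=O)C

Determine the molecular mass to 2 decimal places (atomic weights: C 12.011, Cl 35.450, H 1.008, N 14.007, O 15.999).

365.81 g/mol

First, the molecular formula is C18H20ClNO5 (counting implicit H from valence).
  C: 18 × 12.011 = 216.198
  Cl: 1 × 35.450 = 35.450
  H: 20 × 1.008 = 20.160
  N: 1 × 14.007 = 14.007
  O: 5 × 15.999 = 79.995
Sum: 18×12.011 + 1×35.450 + 20×1.008 + 1×14.007 + 5×15.999 = 365.810 → 365.81 g/mol.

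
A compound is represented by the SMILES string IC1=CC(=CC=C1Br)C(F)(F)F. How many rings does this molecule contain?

1

In SMILES, each pair of matching ring-closure digits denotes one ring-closing bond; the number of such bonds equals the number of independent rings.
Ring-closure bonds here: 1.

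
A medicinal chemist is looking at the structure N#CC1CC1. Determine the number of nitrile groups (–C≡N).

1

The nitrile motif appears at heavy-atom position 2 in the SMILES.
Nitrile count: 1.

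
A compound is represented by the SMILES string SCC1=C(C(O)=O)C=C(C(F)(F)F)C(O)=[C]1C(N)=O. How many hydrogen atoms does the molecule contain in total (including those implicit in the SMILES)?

Walk through each heavy atom and fill implicit hydrogens from standard valence (C 4, N 3, O 2, S 2, halogen 1):
  atom 1: S, bond orders sum to 1 (valence 2) → 1 H
  atom 2: C, bond orders sum to 2 (valence 4) → 2 H
  atom 3: C, bond orders sum to 4 (valence 4) → 0 H
  atom 4: C, bond orders sum to 4 (valence 4) → 0 H
  atom 5: C, bond orders sum to 4 (valence 4) → 0 H
  atom 6: O, bond orders sum to 1 (valence 2) → 1 H
  atom 7: O, bond orders sum to 2 (valence 2) → 0 H
  atom 8: C, bond orders sum to 3 (valence 4) → 1 H
  atom 9: C, bond orders sum to 4 (valence 4) → 0 H
  atom 10: C, bond orders sum to 4 (valence 4) → 0 H
  atom 11: F (halogen, monovalent) → 0 H
  atom 12: F (halogen, monovalent) → 0 H
  atom 13: F (halogen, monovalent) → 0 H
  atom 14: C, bond orders sum to 4 (valence 4) → 0 H
  atom 15: O, bond orders sum to 1 (valence 2) → 1 H
  atom 16: C with explicit H count 0
  atom 17: C, bond orders sum to 4 (valence 4) → 0 H
  atom 18: N, bond orders sum to 1 (valence 3) → 2 H
  atom 19: O, bond orders sum to 2 (valence 2) → 0 H
Total hydrogens: 8.

8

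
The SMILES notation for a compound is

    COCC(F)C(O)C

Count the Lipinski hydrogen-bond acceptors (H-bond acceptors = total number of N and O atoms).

2

N atoms: 0; O atoms: 2.
Lipinski HBA = 0 + 2 = 2.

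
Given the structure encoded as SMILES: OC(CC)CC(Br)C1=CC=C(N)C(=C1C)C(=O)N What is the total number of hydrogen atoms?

Walk through each heavy atom and fill implicit hydrogens from standard valence (C 4, N 3, O 2, S 2, halogen 1):
  atom 1: O, bond orders sum to 1 (valence 2) → 1 H
  atom 2: C, bond orders sum to 3 (valence 4) → 1 H
  atom 3: C, bond orders sum to 2 (valence 4) → 2 H
  atom 4: C, bond orders sum to 1 (valence 4) → 3 H
  atom 5: C, bond orders sum to 2 (valence 4) → 2 H
  atom 6: C, bond orders sum to 3 (valence 4) → 1 H
  atom 7: Br (halogen, monovalent) → 0 H
  atom 8: C, bond orders sum to 4 (valence 4) → 0 H
  atom 9: C, bond orders sum to 3 (valence 4) → 1 H
  atom 10: C, bond orders sum to 3 (valence 4) → 1 H
  atom 11: C, bond orders sum to 4 (valence 4) → 0 H
  atom 12: N, bond orders sum to 1 (valence 3) → 2 H
  atom 13: C, bond orders sum to 4 (valence 4) → 0 H
  atom 14: C, bond orders sum to 4 (valence 4) → 0 H
  atom 15: C, bond orders sum to 1 (valence 4) → 3 H
  atom 16: C, bond orders sum to 4 (valence 4) → 0 H
  atom 17: O, bond orders sum to 2 (valence 2) → 0 H
  atom 18: N, bond orders sum to 1 (valence 3) → 2 H
Total hydrogens: 19.

19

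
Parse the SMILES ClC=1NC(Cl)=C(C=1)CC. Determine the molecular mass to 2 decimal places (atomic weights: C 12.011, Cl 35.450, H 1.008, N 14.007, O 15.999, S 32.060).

164.03 g/mol

First, the molecular formula is C6H7Cl2N (counting implicit H from valence).
  C: 6 × 12.011 = 72.066
  Cl: 2 × 35.450 = 70.900
  H: 7 × 1.008 = 7.056
  N: 1 × 14.007 = 14.007
Sum: 6×12.011 + 2×35.450 + 7×1.008 + 1×14.007 = 164.029 → 164.03 g/mol.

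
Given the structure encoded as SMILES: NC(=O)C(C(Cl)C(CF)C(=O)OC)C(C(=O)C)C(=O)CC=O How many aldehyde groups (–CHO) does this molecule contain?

The aldehyde motif appears at heavy-atom position 21 in the SMILES.
Other groups present: 1 amide, 1 ester, 2 ketone.
Aldehyde count: 1.

1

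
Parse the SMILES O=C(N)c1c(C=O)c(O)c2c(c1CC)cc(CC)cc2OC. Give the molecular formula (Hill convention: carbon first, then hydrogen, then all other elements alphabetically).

C17H19NO4

Walk through each heavy atom and fill implicit hydrogens from standard valence (C 4, N 3, O 2, S 2, halogen 1); for lowercase aromatic atoms, an aromatic c carries 1 H when it has two neighbours and 0 H with three, and aromatic n carries 0 H:
  atom 1: O, bond orders sum to 2 (valence 2) → 0 H
  atom 2: C, bond orders sum to 4 (valence 4) → 0 H
  atom 3: N, bond orders sum to 1 (valence 3) → 2 H
  atom 4: aromatic c, 3 neighbours → 0 H
  atom 5: aromatic c, 3 neighbours → 0 H
  atom 6: C, bond orders sum to 3 (valence 4) → 1 H
  atom 7: O, bond orders sum to 2 (valence 2) → 0 H
  atom 8: aromatic c, 3 neighbours → 0 H
  atom 9: O, bond orders sum to 1 (valence 2) → 1 H
  atom 10: aromatic c, 3 neighbours → 0 H
  atom 11: aromatic c, 3 neighbours → 0 H
  atom 12: aromatic c, 3 neighbours → 0 H
  atom 13: C, bond orders sum to 2 (valence 4) → 2 H
  atom 14: C, bond orders sum to 1 (valence 4) → 3 H
  atom 15: aromatic c, 2 neighbours → 1 H
  atom 16: aromatic c, 3 neighbours → 0 H
  atom 17: C, bond orders sum to 2 (valence 4) → 2 H
  atom 18: C, bond orders sum to 1 (valence 4) → 3 H
  atom 19: aromatic c, 2 neighbours → 1 H
  atom 20: aromatic c, 3 neighbours → 0 H
  atom 21: O, bond orders sum to 2 (valence 2) → 0 H
  atom 22: C, bond orders sum to 1 (valence 4) → 3 H
Totals → C:17, H:19, N:1, O:4.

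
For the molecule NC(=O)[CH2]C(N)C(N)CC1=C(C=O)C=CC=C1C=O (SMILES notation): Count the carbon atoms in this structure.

13

Count every carbon token in the SMILES (each C, including those in ring-closure positions and inside branches).
Carbon count: 13.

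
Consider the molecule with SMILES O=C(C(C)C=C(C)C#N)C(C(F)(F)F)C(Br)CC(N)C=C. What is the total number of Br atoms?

Scan the SMILES for Br atoms (remember two-letter symbols like Cl and Br are single atoms).
Bromine count: 1.

1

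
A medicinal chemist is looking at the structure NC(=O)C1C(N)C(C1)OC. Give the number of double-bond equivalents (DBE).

2

Degree of unsaturation = (number of rings) + (number of π bonds).
Ring closures in the SMILES: 1.
π bonds: 1 double bond (each 1 DoU) → 1 DoU from unsaturation.
Total DoU = 1 + 1 = 2.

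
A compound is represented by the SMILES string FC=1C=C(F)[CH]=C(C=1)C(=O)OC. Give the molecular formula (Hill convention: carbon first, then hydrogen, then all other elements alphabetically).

C8H6F2O2

Walk through each heavy atom and fill implicit hydrogens from standard valence (C 4, N 3, O 2, S 2, halogen 1):
  atom 1: F (halogen, monovalent) → 0 H
  atom 2: C, bond orders sum to 4 (valence 4) → 0 H
  atom 3: C, bond orders sum to 3 (valence 4) → 1 H
  atom 4: C, bond orders sum to 4 (valence 4) → 0 H
  atom 5: F (halogen, monovalent) → 0 H
  atom 6: C with explicit H count 1
  atom 7: C, bond orders sum to 4 (valence 4) → 0 H
  atom 8: C, bond orders sum to 3 (valence 4) → 1 H
  atom 9: C, bond orders sum to 4 (valence 4) → 0 H
  atom 10: O, bond orders sum to 2 (valence 2) → 0 H
  atom 11: O, bond orders sum to 2 (valence 2) → 0 H
  atom 12: C, bond orders sum to 1 (valence 4) → 3 H
Totals → C:8, H:6, F:2, O:2.
In Hill order: C8H6F2O2.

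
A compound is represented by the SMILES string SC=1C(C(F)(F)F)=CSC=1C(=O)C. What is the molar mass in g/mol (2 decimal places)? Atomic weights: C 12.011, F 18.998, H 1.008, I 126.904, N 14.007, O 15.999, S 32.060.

First, the molecular formula is C7H5F3OS2 (counting implicit H from valence).
  C: 7 × 12.011 = 84.077
  F: 3 × 18.998 = 56.994
  H: 5 × 1.008 = 5.040
  O: 1 × 15.999 = 15.999
  S: 2 × 32.060 = 64.120
Sum: 7×12.011 + 3×18.998 + 5×1.008 + 1×15.999 + 2×32.060 = 226.230 → 226.23 g/mol.

226.23 g/mol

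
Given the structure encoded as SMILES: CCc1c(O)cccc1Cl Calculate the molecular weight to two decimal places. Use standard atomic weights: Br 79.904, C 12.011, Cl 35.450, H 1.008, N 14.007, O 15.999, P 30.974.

156.61 g/mol

First, the molecular formula is C8H9ClO (counting implicit H from valence).
  C: 8 × 12.011 = 96.088
  Cl: 1 × 35.450 = 35.450
  H: 9 × 1.008 = 9.072
  O: 1 × 15.999 = 15.999
Sum: 8×12.011 + 1×35.450 + 9×1.008 + 1×15.999 = 156.609 → 156.61 g/mol.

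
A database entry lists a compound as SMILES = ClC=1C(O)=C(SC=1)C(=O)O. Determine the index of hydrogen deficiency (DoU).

Molecular formula: C5H3ClO3S.
DoU = (2C + 2 + N − H − X) / 2, where X is the halogen count and O/S are ignored.
    = (2·5 + 2 + 0 − 3 − 1) / 2 = 8 / 2 = 4.

4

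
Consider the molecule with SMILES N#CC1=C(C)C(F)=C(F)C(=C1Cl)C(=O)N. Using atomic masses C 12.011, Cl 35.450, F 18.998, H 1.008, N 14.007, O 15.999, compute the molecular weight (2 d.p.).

230.60 g/mol

First, the molecular formula is C9H5ClF2N2O (counting implicit H from valence).
  C: 9 × 12.011 = 108.099
  Cl: 1 × 35.450 = 35.450
  F: 2 × 18.998 = 37.996
  H: 5 × 1.008 = 5.040
  N: 2 × 14.007 = 28.014
  O: 1 × 15.999 = 15.999
Sum: 9×12.011 + 1×35.450 + 2×18.998 + 5×1.008 + 2×14.007 + 1×15.999 = 230.598 → 230.60 g/mol.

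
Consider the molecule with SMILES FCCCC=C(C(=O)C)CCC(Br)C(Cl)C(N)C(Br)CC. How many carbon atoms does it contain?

Count every carbon token in the SMILES (each C, including those in ring-closure positions and inside branches).
Carbon count: 15.

15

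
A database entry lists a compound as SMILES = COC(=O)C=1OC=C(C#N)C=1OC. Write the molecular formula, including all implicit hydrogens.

Walk through each heavy atom and fill implicit hydrogens from standard valence (C 4, N 3, O 2, S 2, halogen 1):
  atom 1: C, bond orders sum to 1 (valence 4) → 3 H
  atom 2: O, bond orders sum to 2 (valence 2) → 0 H
  atom 3: C, bond orders sum to 4 (valence 4) → 0 H
  atom 4: O, bond orders sum to 2 (valence 2) → 0 H
  atom 5: C, bond orders sum to 4 (valence 4) → 0 H
  atom 6: O, bond orders sum to 2 (valence 2) → 0 H
  atom 7: C, bond orders sum to 3 (valence 4) → 1 H
  atom 8: C, bond orders sum to 4 (valence 4) → 0 H
  atom 9: C, bond orders sum to 4 (valence 4) → 0 H
  atom 10: N, bond orders sum to 3 (valence 3) → 0 H
  atom 11: C, bond orders sum to 4 (valence 4) → 0 H
  atom 12: O, bond orders sum to 2 (valence 2) → 0 H
  atom 13: C, bond orders sum to 1 (valence 4) → 3 H
Totals → C:8, H:7, N:1, O:4.

C8H7NO4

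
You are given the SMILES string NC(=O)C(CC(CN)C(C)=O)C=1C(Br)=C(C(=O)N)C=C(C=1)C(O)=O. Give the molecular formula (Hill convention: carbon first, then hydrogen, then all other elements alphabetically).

C15H18BrN3O5

Walk through each heavy atom and fill implicit hydrogens from standard valence (C 4, N 3, O 2, S 2, halogen 1):
  atom 1: N, bond orders sum to 1 (valence 3) → 2 H
  atom 2: C, bond orders sum to 4 (valence 4) → 0 H
  atom 3: O, bond orders sum to 2 (valence 2) → 0 H
  atom 4: C, bond orders sum to 3 (valence 4) → 1 H
  atom 5: C, bond orders sum to 2 (valence 4) → 2 H
  atom 6: C, bond orders sum to 3 (valence 4) → 1 H
  atom 7: C, bond orders sum to 2 (valence 4) → 2 H
  atom 8: N, bond orders sum to 1 (valence 3) → 2 H
  atom 9: C, bond orders sum to 4 (valence 4) → 0 H
  atom 10: C, bond orders sum to 1 (valence 4) → 3 H
  atom 11: O, bond orders sum to 2 (valence 2) → 0 H
  atom 12: C, bond orders sum to 4 (valence 4) → 0 H
  atom 13: C, bond orders sum to 4 (valence 4) → 0 H
  atom 14: Br (halogen, monovalent) → 0 H
  atom 15: C, bond orders sum to 4 (valence 4) → 0 H
  atom 16: C, bond orders sum to 4 (valence 4) → 0 H
  atom 17: O, bond orders sum to 2 (valence 2) → 0 H
  atom 18: N, bond orders sum to 1 (valence 3) → 2 H
  atom 19: C, bond orders sum to 3 (valence 4) → 1 H
  atom 20: C, bond orders sum to 4 (valence 4) → 0 H
  atom 21: C, bond orders sum to 3 (valence 4) → 1 H
  atom 22: C, bond orders sum to 4 (valence 4) → 0 H
  atom 23: O, bond orders sum to 1 (valence 2) → 1 H
  atom 24: O, bond orders sum to 2 (valence 2) → 0 H
Totals → C:15, H:18, Br:1, N:3, O:5.
In Hill order: C15H18BrN3O5.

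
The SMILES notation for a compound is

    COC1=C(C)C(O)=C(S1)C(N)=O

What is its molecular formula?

C7H9NO3S

Walk through each heavy atom and fill implicit hydrogens from standard valence (C 4, N 3, O 2, S 2, halogen 1):
  atom 1: C, bond orders sum to 1 (valence 4) → 3 H
  atom 2: O, bond orders sum to 2 (valence 2) → 0 H
  atom 3: C, bond orders sum to 4 (valence 4) → 0 H
  atom 4: C, bond orders sum to 4 (valence 4) → 0 H
  atom 5: C, bond orders sum to 1 (valence 4) → 3 H
  atom 6: C, bond orders sum to 4 (valence 4) → 0 H
  atom 7: O, bond orders sum to 1 (valence 2) → 1 H
  atom 8: C, bond orders sum to 4 (valence 4) → 0 H
  atom 9: S, bond orders sum to 2 (valence 2) → 0 H
  atom 10: C, bond orders sum to 4 (valence 4) → 0 H
  atom 11: N, bond orders sum to 1 (valence 3) → 2 H
  atom 12: O, bond orders sum to 2 (valence 2) → 0 H
Totals → C:7, H:9, N:1, O:3, S:1.
In Hill order: C7H9NO3S.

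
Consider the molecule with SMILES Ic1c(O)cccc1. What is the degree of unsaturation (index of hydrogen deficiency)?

4

Molecular formula: C6H5IO.
DoU = (2C + 2 + N − H − X) / 2, where X is the halogen count and O/S are ignored.
    = (2·6 + 2 + 0 − 5 − 1) / 2 = 8 / 2 = 4.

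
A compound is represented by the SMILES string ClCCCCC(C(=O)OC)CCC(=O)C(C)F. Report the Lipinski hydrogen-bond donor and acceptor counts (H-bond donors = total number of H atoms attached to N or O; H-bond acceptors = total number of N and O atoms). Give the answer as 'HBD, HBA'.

Donors: find every N or O and count the H atoms it carries.
  atom 8 (O): bond orders sum to 2 → 0 H
  atom 9 (O): bond orders sum to 2 → 0 H
  atom 14 (O): bond orders sum to 2 → 0 H
Lipinski HBD = 0.
Acceptors: N atoms = 0, O atoms = 3 → HBA = 3.

0, 3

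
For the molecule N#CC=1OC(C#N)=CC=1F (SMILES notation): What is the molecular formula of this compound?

C6HFN2O

Walk through each heavy atom and fill implicit hydrogens from standard valence (C 4, N 3, O 2, S 2, halogen 1):
  atom 1: N, bond orders sum to 3 (valence 3) → 0 H
  atom 2: C, bond orders sum to 4 (valence 4) → 0 H
  atom 3: C, bond orders sum to 4 (valence 4) → 0 H
  atom 4: O, bond orders sum to 2 (valence 2) → 0 H
  atom 5: C, bond orders sum to 4 (valence 4) → 0 H
  atom 6: C, bond orders sum to 4 (valence 4) → 0 H
  atom 7: N, bond orders sum to 3 (valence 3) → 0 H
  atom 8: C, bond orders sum to 3 (valence 4) → 1 H
  atom 9: C, bond orders sum to 4 (valence 4) → 0 H
  atom 10: F (halogen, monovalent) → 0 H
Totals → C:6, H:1, F:1, N:2, O:1.
In Hill order: C6HFN2O.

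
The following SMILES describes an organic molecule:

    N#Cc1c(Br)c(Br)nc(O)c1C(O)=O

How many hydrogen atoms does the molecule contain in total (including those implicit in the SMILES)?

2

Walk through each heavy atom and fill implicit hydrogens from standard valence (C 4, N 3, O 2, S 2, halogen 1); for lowercase aromatic atoms, an aromatic c carries 1 H when it has two neighbours and 0 H with three, and aromatic n carries 0 H:
  atom 1: N, bond orders sum to 3 (valence 3) → 0 H
  atom 2: C, bond orders sum to 4 (valence 4) → 0 H
  atom 3: aromatic c, 3 neighbours → 0 H
  atom 4: aromatic c, 3 neighbours → 0 H
  atom 5: Br (halogen, monovalent) → 0 H
  atom 6: aromatic c, 3 neighbours → 0 H
  atom 7: Br (halogen, monovalent) → 0 H
  atom 8: aromatic n, 2 neighbours → 0 H
  atom 9: aromatic c, 3 neighbours → 0 H
  atom 10: O, bond orders sum to 1 (valence 2) → 1 H
  atom 11: aromatic c, 3 neighbours → 0 H
  atom 12: C, bond orders sum to 4 (valence 4) → 0 H
  atom 13: O, bond orders sum to 1 (valence 2) → 1 H
  atom 14: O, bond orders sum to 2 (valence 2) → 0 H
Total hydrogens: 2.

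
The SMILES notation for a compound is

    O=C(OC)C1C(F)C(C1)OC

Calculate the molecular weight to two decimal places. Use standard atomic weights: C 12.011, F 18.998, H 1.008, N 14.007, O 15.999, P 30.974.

First, the molecular formula is C7H11FO3 (counting implicit H from valence).
  C: 7 × 12.011 = 84.077
  F: 1 × 18.998 = 18.998
  H: 11 × 1.008 = 11.088
  O: 3 × 15.999 = 47.997
Sum: 7×12.011 + 1×18.998 + 11×1.008 + 3×15.999 = 162.160 → 162.16 g/mol.

162.16 g/mol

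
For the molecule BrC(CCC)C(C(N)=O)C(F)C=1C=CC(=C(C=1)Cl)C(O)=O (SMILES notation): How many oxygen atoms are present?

3

Scan the SMILES for O atoms (remember two-letter symbols like Cl and Br are single atoms).
Oxygen count: 3.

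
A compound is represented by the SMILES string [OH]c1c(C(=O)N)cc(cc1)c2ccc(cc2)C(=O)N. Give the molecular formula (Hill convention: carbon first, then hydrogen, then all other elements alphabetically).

C14H12N2O3

Walk through each heavy atom and fill implicit hydrogens from standard valence (C 4, N 3, O 2, S 2, halogen 1); for lowercase aromatic atoms, an aromatic c carries 1 H when it has two neighbours and 0 H with three, and aromatic n carries 0 H:
  atom 1: O with explicit H count 1
  atom 2: aromatic c, 3 neighbours → 0 H
  atom 3: aromatic c, 3 neighbours → 0 H
  atom 4: C, bond orders sum to 4 (valence 4) → 0 H
  atom 5: O, bond orders sum to 2 (valence 2) → 0 H
  atom 6: N, bond orders sum to 1 (valence 3) → 2 H
  atom 7: aromatic c, 2 neighbours → 1 H
  atom 8: aromatic c, 3 neighbours → 0 H
  atom 9: aromatic c, 2 neighbours → 1 H
  atom 10: aromatic c, 2 neighbours → 1 H
  atom 11: aromatic c, 3 neighbours → 0 H
  atom 12: aromatic c, 2 neighbours → 1 H
  atom 13: aromatic c, 2 neighbours → 1 H
  atom 14: aromatic c, 3 neighbours → 0 H
  atom 15: aromatic c, 2 neighbours → 1 H
  atom 16: aromatic c, 2 neighbours → 1 H
  atom 17: C, bond orders sum to 4 (valence 4) → 0 H
  atom 18: O, bond orders sum to 2 (valence 2) → 0 H
  atom 19: N, bond orders sum to 1 (valence 3) → 2 H
Totals → C:14, H:12, N:2, O:3.
In Hill order: C14H12N2O3.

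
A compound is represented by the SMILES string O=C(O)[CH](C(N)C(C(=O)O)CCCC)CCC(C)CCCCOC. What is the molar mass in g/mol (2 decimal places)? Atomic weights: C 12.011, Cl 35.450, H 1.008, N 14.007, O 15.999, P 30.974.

345.48 g/mol

First, the molecular formula is C18H35NO5 (counting implicit H from valence).
  C: 18 × 12.011 = 216.198
  H: 35 × 1.008 = 35.280
  N: 1 × 14.007 = 14.007
  O: 5 × 15.999 = 79.995
Sum: 18×12.011 + 35×1.008 + 1×14.007 + 5×15.999 = 345.480 → 345.48 g/mol.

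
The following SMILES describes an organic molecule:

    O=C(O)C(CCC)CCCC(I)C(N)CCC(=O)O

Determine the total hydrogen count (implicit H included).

24

Walk through each heavy atom and fill implicit hydrogens from standard valence (C 4, N 3, O 2, S 2, halogen 1):
  atom 1: O, bond orders sum to 2 (valence 2) → 0 H
  atom 2: C, bond orders sum to 4 (valence 4) → 0 H
  atom 3: O, bond orders sum to 1 (valence 2) → 1 H
  atom 4: C, bond orders sum to 3 (valence 4) → 1 H
  atom 5: C, bond orders sum to 2 (valence 4) → 2 H
  atom 6: C, bond orders sum to 2 (valence 4) → 2 H
  atom 7: C, bond orders sum to 1 (valence 4) → 3 H
  atom 8: C, bond orders sum to 2 (valence 4) → 2 H
  atom 9: C, bond orders sum to 2 (valence 4) → 2 H
  atom 10: C, bond orders sum to 2 (valence 4) → 2 H
  atom 11: C, bond orders sum to 3 (valence 4) → 1 H
  atom 12: I (halogen, monovalent) → 0 H
  atom 13: C, bond orders sum to 3 (valence 4) → 1 H
  atom 14: N, bond orders sum to 1 (valence 3) → 2 H
  atom 15: C, bond orders sum to 2 (valence 4) → 2 H
  atom 16: C, bond orders sum to 2 (valence 4) → 2 H
  atom 17: C, bond orders sum to 4 (valence 4) → 0 H
  atom 18: O, bond orders sum to 2 (valence 2) → 0 H
  atom 19: O, bond orders sum to 1 (valence 2) → 1 H
Total hydrogens: 24.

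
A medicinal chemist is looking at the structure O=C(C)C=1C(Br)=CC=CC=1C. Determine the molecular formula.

C9H9BrO

Walk through each heavy atom and fill implicit hydrogens from standard valence (C 4, N 3, O 2, S 2, halogen 1):
  atom 1: O, bond orders sum to 2 (valence 2) → 0 H
  atom 2: C, bond orders sum to 4 (valence 4) → 0 H
  atom 3: C, bond orders sum to 1 (valence 4) → 3 H
  atom 4: C, bond orders sum to 4 (valence 4) → 0 H
  atom 5: C, bond orders sum to 4 (valence 4) → 0 H
  atom 6: Br (halogen, monovalent) → 0 H
  atom 7: C, bond orders sum to 3 (valence 4) → 1 H
  atom 8: C, bond orders sum to 3 (valence 4) → 1 H
  atom 9: C, bond orders sum to 3 (valence 4) → 1 H
  atom 10: C, bond orders sum to 4 (valence 4) → 0 H
  atom 11: C, bond orders sum to 1 (valence 4) → 3 H
Totals → C:9, H:9, Br:1, O:1.
In Hill order: C9H9BrO.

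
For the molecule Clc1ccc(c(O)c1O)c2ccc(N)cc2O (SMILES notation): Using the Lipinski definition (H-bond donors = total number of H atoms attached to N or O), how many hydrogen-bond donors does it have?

Donors: find every N or O and count the H atoms it carries.
  atom 7 (O): bond orders sum to 1 → 1 H
  atom 9 (O): bond orders sum to 1 → 1 H
  atom 14 (N): bond orders sum to 1 → 2 H
  atom 17 (O): bond orders sum to 1 → 1 H
Lipinski HBD = 5.

5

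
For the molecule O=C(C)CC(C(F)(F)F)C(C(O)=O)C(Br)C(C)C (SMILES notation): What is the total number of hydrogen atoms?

Walk through each heavy atom and fill implicit hydrogens from standard valence (C 4, N 3, O 2, S 2, halogen 1):
  atom 1: O, bond orders sum to 2 (valence 2) → 0 H
  atom 2: C, bond orders sum to 4 (valence 4) → 0 H
  atom 3: C, bond orders sum to 1 (valence 4) → 3 H
  atom 4: C, bond orders sum to 2 (valence 4) → 2 H
  atom 5: C, bond orders sum to 3 (valence 4) → 1 H
  atom 6: C, bond orders sum to 4 (valence 4) → 0 H
  atom 7: F (halogen, monovalent) → 0 H
  atom 8: F (halogen, monovalent) → 0 H
  atom 9: F (halogen, monovalent) → 0 H
  atom 10: C, bond orders sum to 3 (valence 4) → 1 H
  atom 11: C, bond orders sum to 4 (valence 4) → 0 H
  atom 12: O, bond orders sum to 1 (valence 2) → 1 H
  atom 13: O, bond orders sum to 2 (valence 2) → 0 H
  atom 14: C, bond orders sum to 3 (valence 4) → 1 H
  atom 15: Br (halogen, monovalent) → 0 H
  atom 16: C, bond orders sum to 3 (valence 4) → 1 H
  atom 17: C, bond orders sum to 1 (valence 4) → 3 H
  atom 18: C, bond orders sum to 1 (valence 4) → 3 H
Total hydrogens: 16.

16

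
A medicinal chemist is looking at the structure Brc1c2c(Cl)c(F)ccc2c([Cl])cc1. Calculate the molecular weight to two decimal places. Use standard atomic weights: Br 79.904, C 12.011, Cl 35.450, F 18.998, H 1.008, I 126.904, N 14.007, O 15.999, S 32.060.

First, the molecular formula is C10H4BrCl2F (counting implicit H from valence).
  Br: 1 × 79.904 = 79.904
  C: 10 × 12.011 = 120.110
  Cl: 2 × 35.450 = 70.900
  F: 1 × 18.998 = 18.998
  H: 4 × 1.008 = 4.032
Sum: 1×79.904 + 10×12.011 + 2×35.450 + 1×18.998 + 4×1.008 = 293.944 → 293.94 g/mol.

293.94 g/mol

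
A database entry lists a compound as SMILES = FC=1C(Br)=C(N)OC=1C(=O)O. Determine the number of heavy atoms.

11

Every atom symbol written in the SMILES (organic subset) is one heavy atom; implicit H are not written.
Heavy atoms by element → Br:1, C:5, F:1, N:1, O:3.
Total: 11.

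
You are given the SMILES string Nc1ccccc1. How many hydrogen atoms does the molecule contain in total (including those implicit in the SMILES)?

7

Walk through each heavy atom and fill implicit hydrogens from standard valence (C 4, N 3, O 2, S 2, halogen 1); for lowercase aromatic atoms, an aromatic c carries 1 H when it has two neighbours and 0 H with three, and aromatic n carries 0 H:
  atom 1: N, bond orders sum to 1 (valence 3) → 2 H
  atom 2: aromatic c, 3 neighbours → 0 H
  atom 3: aromatic c, 2 neighbours → 1 H
  atom 4: aromatic c, 2 neighbours → 1 H
  atom 5: aromatic c, 2 neighbours → 1 H
  atom 6: aromatic c, 2 neighbours → 1 H
  atom 7: aromatic c, 2 neighbours → 1 H
Total hydrogens: 7.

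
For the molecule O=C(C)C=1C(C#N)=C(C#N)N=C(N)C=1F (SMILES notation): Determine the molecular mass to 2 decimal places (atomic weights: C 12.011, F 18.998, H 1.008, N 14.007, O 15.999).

First, the molecular formula is C9H5FN4O (counting implicit H from valence).
  C: 9 × 12.011 = 108.099
  F: 1 × 18.998 = 18.998
  H: 5 × 1.008 = 5.040
  N: 4 × 14.007 = 56.028
  O: 1 × 15.999 = 15.999
Sum: 9×12.011 + 1×18.998 + 5×1.008 + 4×14.007 + 1×15.999 = 204.164 → 204.16 g/mol.

204.16 g/mol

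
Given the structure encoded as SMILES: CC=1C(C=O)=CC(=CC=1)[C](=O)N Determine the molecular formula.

C9H9NO2

Walk through each heavy atom and fill implicit hydrogens from standard valence (C 4, N 3, O 2, S 2, halogen 1):
  atom 1: C, bond orders sum to 1 (valence 4) → 3 H
  atom 2: C, bond orders sum to 4 (valence 4) → 0 H
  atom 3: C, bond orders sum to 4 (valence 4) → 0 H
  atom 4: C, bond orders sum to 3 (valence 4) → 1 H
  atom 5: O, bond orders sum to 2 (valence 2) → 0 H
  atom 6: C, bond orders sum to 3 (valence 4) → 1 H
  atom 7: C, bond orders sum to 4 (valence 4) → 0 H
  atom 8: C, bond orders sum to 3 (valence 4) → 1 H
  atom 9: C, bond orders sum to 3 (valence 4) → 1 H
  atom 10: C with explicit H count 0
  atom 11: O, bond orders sum to 2 (valence 2) → 0 H
  atom 12: N, bond orders sum to 1 (valence 3) → 2 H
Totals → C:9, H:9, N:1, O:2.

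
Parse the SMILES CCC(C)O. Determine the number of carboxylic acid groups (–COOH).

0

Scan the SMILES for the carboxylic acid motif — none present.
Groups that are present: 1 hydroxyl.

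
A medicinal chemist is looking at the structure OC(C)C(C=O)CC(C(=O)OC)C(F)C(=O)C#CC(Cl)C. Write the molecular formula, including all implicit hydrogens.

C14H18ClFO5

Walk through each heavy atom and fill implicit hydrogens from standard valence (C 4, N 3, O 2, S 2, halogen 1):
  atom 1: O, bond orders sum to 1 (valence 2) → 1 H
  atom 2: C, bond orders sum to 3 (valence 4) → 1 H
  atom 3: C, bond orders sum to 1 (valence 4) → 3 H
  atom 4: C, bond orders sum to 3 (valence 4) → 1 H
  atom 5: C, bond orders sum to 3 (valence 4) → 1 H
  atom 6: O, bond orders sum to 2 (valence 2) → 0 H
  atom 7: C, bond orders sum to 2 (valence 4) → 2 H
  atom 8: C, bond orders sum to 3 (valence 4) → 1 H
  atom 9: C, bond orders sum to 4 (valence 4) → 0 H
  atom 10: O, bond orders sum to 2 (valence 2) → 0 H
  atom 11: O, bond orders sum to 2 (valence 2) → 0 H
  atom 12: C, bond orders sum to 1 (valence 4) → 3 H
  atom 13: C, bond orders sum to 3 (valence 4) → 1 H
  atom 14: F (halogen, monovalent) → 0 H
  atom 15: C, bond orders sum to 4 (valence 4) → 0 H
  atom 16: O, bond orders sum to 2 (valence 2) → 0 H
  atom 17: C, bond orders sum to 4 (valence 4) → 0 H
  atom 18: C, bond orders sum to 4 (valence 4) → 0 H
  atom 19: C, bond orders sum to 3 (valence 4) → 1 H
  atom 20: Cl (halogen, monovalent) → 0 H
  atom 21: C, bond orders sum to 1 (valence 4) → 3 H
Totals → C:14, H:18, Cl:1, F:1, O:5.
In Hill order: C14H18ClFO5.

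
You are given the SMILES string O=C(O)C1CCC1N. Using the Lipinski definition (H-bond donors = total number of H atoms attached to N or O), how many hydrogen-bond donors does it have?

Donors: find every N or O and count the H atoms it carries.
  atom 1 (O): bond orders sum to 2 → 0 H
  atom 3 (O): bond orders sum to 1 → 1 H
  atom 8 (N): bond orders sum to 1 → 2 H
Lipinski HBD = 3.

3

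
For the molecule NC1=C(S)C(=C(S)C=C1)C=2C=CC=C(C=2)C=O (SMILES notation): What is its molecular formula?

C13H11NOS2

Walk through each heavy atom and fill implicit hydrogens from standard valence (C 4, N 3, O 2, S 2, halogen 1):
  atom 1: N, bond orders sum to 1 (valence 3) → 2 H
  atom 2: C, bond orders sum to 4 (valence 4) → 0 H
  atom 3: C, bond orders sum to 4 (valence 4) → 0 H
  atom 4: S, bond orders sum to 1 (valence 2) → 1 H
  atom 5: C, bond orders sum to 4 (valence 4) → 0 H
  atom 6: C, bond orders sum to 4 (valence 4) → 0 H
  atom 7: S, bond orders sum to 1 (valence 2) → 1 H
  atom 8: C, bond orders sum to 3 (valence 4) → 1 H
  atom 9: C, bond orders sum to 3 (valence 4) → 1 H
  atom 10: C, bond orders sum to 4 (valence 4) → 0 H
  atom 11: C, bond orders sum to 3 (valence 4) → 1 H
  atom 12: C, bond orders sum to 3 (valence 4) → 1 H
  atom 13: C, bond orders sum to 3 (valence 4) → 1 H
  atom 14: C, bond orders sum to 4 (valence 4) → 0 H
  atom 15: C, bond orders sum to 3 (valence 4) → 1 H
  atom 16: C, bond orders sum to 3 (valence 4) → 1 H
  atom 17: O, bond orders sum to 2 (valence 2) → 0 H
Totals → C:13, H:11, N:1, O:1, S:2.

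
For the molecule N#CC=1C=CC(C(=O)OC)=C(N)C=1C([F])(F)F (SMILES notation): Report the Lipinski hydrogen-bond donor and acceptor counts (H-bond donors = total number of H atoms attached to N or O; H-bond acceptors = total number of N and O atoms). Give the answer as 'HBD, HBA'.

Donors: find every N or O and count the H atoms it carries.
  atom 1 (N): bond orders sum to 3 → 0 H
  atom 8 (O): bond orders sum to 2 → 0 H
  atom 9 (O): bond orders sum to 2 → 0 H
  atom 12 (N): bond orders sum to 1 → 2 H
Lipinski HBD = 2.
Acceptors: N atoms = 2, O atoms = 2 → HBA = 4.

2, 4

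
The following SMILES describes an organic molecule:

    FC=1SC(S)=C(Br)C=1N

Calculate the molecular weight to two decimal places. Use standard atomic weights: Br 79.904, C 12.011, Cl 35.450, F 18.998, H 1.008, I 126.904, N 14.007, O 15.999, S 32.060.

First, the molecular formula is C4H3BrFNS2 (counting implicit H from valence).
  Br: 1 × 79.904 = 79.904
  C: 4 × 12.011 = 48.044
  F: 1 × 18.998 = 18.998
  H: 3 × 1.008 = 3.024
  N: 1 × 14.007 = 14.007
  S: 2 × 32.060 = 64.120
Sum: 1×79.904 + 4×12.011 + 1×18.998 + 3×1.008 + 1×14.007 + 2×32.060 = 228.097 → 228.10 g/mol.

228.10 g/mol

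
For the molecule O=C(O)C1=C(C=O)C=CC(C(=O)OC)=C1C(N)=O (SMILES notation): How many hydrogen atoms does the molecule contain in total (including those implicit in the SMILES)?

Walk through each heavy atom and fill implicit hydrogens from standard valence (C 4, N 3, O 2, S 2, halogen 1):
  atom 1: O, bond orders sum to 2 (valence 2) → 0 H
  atom 2: C, bond orders sum to 4 (valence 4) → 0 H
  atom 3: O, bond orders sum to 1 (valence 2) → 1 H
  atom 4: C, bond orders sum to 4 (valence 4) → 0 H
  atom 5: C, bond orders sum to 4 (valence 4) → 0 H
  atom 6: C, bond orders sum to 3 (valence 4) → 1 H
  atom 7: O, bond orders sum to 2 (valence 2) → 0 H
  atom 8: C, bond orders sum to 3 (valence 4) → 1 H
  atom 9: C, bond orders sum to 3 (valence 4) → 1 H
  atom 10: C, bond orders sum to 4 (valence 4) → 0 H
  atom 11: C, bond orders sum to 4 (valence 4) → 0 H
  atom 12: O, bond orders sum to 2 (valence 2) → 0 H
  atom 13: O, bond orders sum to 2 (valence 2) → 0 H
  atom 14: C, bond orders sum to 1 (valence 4) → 3 H
  atom 15: C, bond orders sum to 4 (valence 4) → 0 H
  atom 16: C, bond orders sum to 4 (valence 4) → 0 H
  atom 17: N, bond orders sum to 1 (valence 3) → 2 H
  atom 18: O, bond orders sum to 2 (valence 2) → 0 H
Total hydrogens: 9.

9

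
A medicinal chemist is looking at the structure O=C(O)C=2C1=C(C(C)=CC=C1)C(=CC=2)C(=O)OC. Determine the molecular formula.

C14H12O4

Walk through each heavy atom and fill implicit hydrogens from standard valence (C 4, N 3, O 2, S 2, halogen 1):
  atom 1: O, bond orders sum to 2 (valence 2) → 0 H
  atom 2: C, bond orders sum to 4 (valence 4) → 0 H
  atom 3: O, bond orders sum to 1 (valence 2) → 1 H
  atom 4: C, bond orders sum to 4 (valence 4) → 0 H
  atom 5: C, bond orders sum to 4 (valence 4) → 0 H
  atom 6: C, bond orders sum to 4 (valence 4) → 0 H
  atom 7: C, bond orders sum to 4 (valence 4) → 0 H
  atom 8: C, bond orders sum to 1 (valence 4) → 3 H
  atom 9: C, bond orders sum to 3 (valence 4) → 1 H
  atom 10: C, bond orders sum to 3 (valence 4) → 1 H
  atom 11: C, bond orders sum to 3 (valence 4) → 1 H
  atom 12: C, bond orders sum to 4 (valence 4) → 0 H
  atom 13: C, bond orders sum to 3 (valence 4) → 1 H
  atom 14: C, bond orders sum to 3 (valence 4) → 1 H
  atom 15: C, bond orders sum to 4 (valence 4) → 0 H
  atom 16: O, bond orders sum to 2 (valence 2) → 0 H
  atom 17: O, bond orders sum to 2 (valence 2) → 0 H
  atom 18: C, bond orders sum to 1 (valence 4) → 3 H
Totals → C:14, H:12, O:4.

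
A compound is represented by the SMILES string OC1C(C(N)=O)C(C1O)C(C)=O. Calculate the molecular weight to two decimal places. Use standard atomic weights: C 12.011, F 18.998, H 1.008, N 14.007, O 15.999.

First, the molecular formula is C7H11NO4 (counting implicit H from valence).
  C: 7 × 12.011 = 84.077
  H: 11 × 1.008 = 11.088
  N: 1 × 14.007 = 14.007
  O: 4 × 15.999 = 63.996
Sum: 7×12.011 + 11×1.008 + 1×14.007 + 4×15.999 = 173.168 → 173.17 g/mol.

173.17 g/mol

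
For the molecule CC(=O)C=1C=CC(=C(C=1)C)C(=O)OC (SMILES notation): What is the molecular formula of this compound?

C11H12O3

Walk through each heavy atom and fill implicit hydrogens from standard valence (C 4, N 3, O 2, S 2, halogen 1):
  atom 1: C, bond orders sum to 1 (valence 4) → 3 H
  atom 2: C, bond orders sum to 4 (valence 4) → 0 H
  atom 3: O, bond orders sum to 2 (valence 2) → 0 H
  atom 4: C, bond orders sum to 4 (valence 4) → 0 H
  atom 5: C, bond orders sum to 3 (valence 4) → 1 H
  atom 6: C, bond orders sum to 3 (valence 4) → 1 H
  atom 7: C, bond orders sum to 4 (valence 4) → 0 H
  atom 8: C, bond orders sum to 4 (valence 4) → 0 H
  atom 9: C, bond orders sum to 3 (valence 4) → 1 H
  atom 10: C, bond orders sum to 1 (valence 4) → 3 H
  atom 11: C, bond orders sum to 4 (valence 4) → 0 H
  atom 12: O, bond orders sum to 2 (valence 2) → 0 H
  atom 13: O, bond orders sum to 2 (valence 2) → 0 H
  atom 14: C, bond orders sum to 1 (valence 4) → 3 H
Totals → C:11, H:12, O:3.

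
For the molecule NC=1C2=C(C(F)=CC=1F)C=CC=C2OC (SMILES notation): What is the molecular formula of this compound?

C11H9F2NO

Walk through each heavy atom and fill implicit hydrogens from standard valence (C 4, N 3, O 2, S 2, halogen 1):
  atom 1: N, bond orders sum to 1 (valence 3) → 2 H
  atom 2: C, bond orders sum to 4 (valence 4) → 0 H
  atom 3: C, bond orders sum to 4 (valence 4) → 0 H
  atom 4: C, bond orders sum to 4 (valence 4) → 0 H
  atom 5: C, bond orders sum to 4 (valence 4) → 0 H
  atom 6: F (halogen, monovalent) → 0 H
  atom 7: C, bond orders sum to 3 (valence 4) → 1 H
  atom 8: C, bond orders sum to 4 (valence 4) → 0 H
  atom 9: F (halogen, monovalent) → 0 H
  atom 10: C, bond orders sum to 3 (valence 4) → 1 H
  atom 11: C, bond orders sum to 3 (valence 4) → 1 H
  atom 12: C, bond orders sum to 3 (valence 4) → 1 H
  atom 13: C, bond orders sum to 4 (valence 4) → 0 H
  atom 14: O, bond orders sum to 2 (valence 2) → 0 H
  atom 15: C, bond orders sum to 1 (valence 4) → 3 H
Totals → C:11, H:9, F:2, N:1, O:1.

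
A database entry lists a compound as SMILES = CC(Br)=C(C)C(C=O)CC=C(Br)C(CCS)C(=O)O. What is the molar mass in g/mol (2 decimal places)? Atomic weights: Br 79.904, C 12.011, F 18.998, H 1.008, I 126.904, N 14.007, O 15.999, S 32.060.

414.15 g/mol

First, the molecular formula is C13H18Br2O3S (counting implicit H from valence).
  Br: 2 × 79.904 = 159.808
  C: 13 × 12.011 = 156.143
  H: 18 × 1.008 = 18.144
  O: 3 × 15.999 = 47.997
  S: 1 × 32.060 = 32.060
Sum: 2×79.904 + 13×12.011 + 18×1.008 + 3×15.999 + 1×32.060 = 414.152 → 414.15 g/mol.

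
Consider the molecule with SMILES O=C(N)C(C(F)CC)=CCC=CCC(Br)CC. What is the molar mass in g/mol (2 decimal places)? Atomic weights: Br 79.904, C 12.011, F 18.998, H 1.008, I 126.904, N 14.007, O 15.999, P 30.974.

First, the molecular formula is C13H21BrFNO (counting implicit H from valence).
  Br: 1 × 79.904 = 79.904
  C: 13 × 12.011 = 156.143
  F: 1 × 18.998 = 18.998
  H: 21 × 1.008 = 21.168
  N: 1 × 14.007 = 14.007
  O: 1 × 15.999 = 15.999
Sum: 1×79.904 + 13×12.011 + 1×18.998 + 21×1.008 + 1×14.007 + 1×15.999 = 306.219 → 306.22 g/mol.

306.22 g/mol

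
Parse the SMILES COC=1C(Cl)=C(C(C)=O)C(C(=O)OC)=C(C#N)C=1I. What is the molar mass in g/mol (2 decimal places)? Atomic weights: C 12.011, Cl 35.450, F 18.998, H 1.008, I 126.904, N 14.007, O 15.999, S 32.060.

393.56 g/mol

First, the molecular formula is C12H9ClINO4 (counting implicit H from valence).
  C: 12 × 12.011 = 144.132
  Cl: 1 × 35.450 = 35.450
  H: 9 × 1.008 = 9.072
  I: 1 × 126.904 = 126.904
  N: 1 × 14.007 = 14.007
  O: 4 × 15.999 = 63.996
Sum: 12×12.011 + 1×35.450 + 9×1.008 + 1×126.904 + 1×14.007 + 4×15.999 = 393.561 → 393.56 g/mol.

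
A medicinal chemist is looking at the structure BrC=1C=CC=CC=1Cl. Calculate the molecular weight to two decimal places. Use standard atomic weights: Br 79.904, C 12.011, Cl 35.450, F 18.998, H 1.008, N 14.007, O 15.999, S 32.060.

191.45 g/mol

First, the molecular formula is C6H4BrCl (counting implicit H from valence).
  Br: 1 × 79.904 = 79.904
  C: 6 × 12.011 = 72.066
  Cl: 1 × 35.450 = 35.450
  H: 4 × 1.008 = 4.032
Sum: 1×79.904 + 6×12.011 + 1×35.450 + 4×1.008 = 191.452 → 191.45 g/mol.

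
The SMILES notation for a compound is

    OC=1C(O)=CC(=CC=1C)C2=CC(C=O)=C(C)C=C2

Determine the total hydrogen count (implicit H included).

Walk through each heavy atom and fill implicit hydrogens from standard valence (C 4, N 3, O 2, S 2, halogen 1):
  atom 1: O, bond orders sum to 1 (valence 2) → 1 H
  atom 2: C, bond orders sum to 4 (valence 4) → 0 H
  atom 3: C, bond orders sum to 4 (valence 4) → 0 H
  atom 4: O, bond orders sum to 1 (valence 2) → 1 H
  atom 5: C, bond orders sum to 3 (valence 4) → 1 H
  atom 6: C, bond orders sum to 4 (valence 4) → 0 H
  atom 7: C, bond orders sum to 3 (valence 4) → 1 H
  atom 8: C, bond orders sum to 4 (valence 4) → 0 H
  atom 9: C, bond orders sum to 1 (valence 4) → 3 H
  atom 10: C, bond orders sum to 4 (valence 4) → 0 H
  atom 11: C, bond orders sum to 3 (valence 4) → 1 H
  atom 12: C, bond orders sum to 4 (valence 4) → 0 H
  atom 13: C, bond orders sum to 3 (valence 4) → 1 H
  atom 14: O, bond orders sum to 2 (valence 2) → 0 H
  atom 15: C, bond orders sum to 4 (valence 4) → 0 H
  atom 16: C, bond orders sum to 1 (valence 4) → 3 H
  atom 17: C, bond orders sum to 3 (valence 4) → 1 H
  atom 18: C, bond orders sum to 3 (valence 4) → 1 H
Total hydrogens: 14.

14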